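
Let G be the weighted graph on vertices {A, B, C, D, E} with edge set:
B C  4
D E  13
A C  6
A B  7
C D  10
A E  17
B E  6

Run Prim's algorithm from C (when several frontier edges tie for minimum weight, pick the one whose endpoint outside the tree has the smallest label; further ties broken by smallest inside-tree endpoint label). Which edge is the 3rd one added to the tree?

Prim's algorithm from C:
Step 1: frontier [B C 4, A C 6, C D 10] → take B C (4); add B.
Step 2: frontier [B E 6, A B 7, A C 6, C D 10] → take A C (6); add A.
Step 3: frontier [A E 17, B E 6, C D 10] → take B E (6); add E.
Step 4: frontier [C D 10, D E 13] → take C D (10); add D.
The 3rd edge added is B E.

B-E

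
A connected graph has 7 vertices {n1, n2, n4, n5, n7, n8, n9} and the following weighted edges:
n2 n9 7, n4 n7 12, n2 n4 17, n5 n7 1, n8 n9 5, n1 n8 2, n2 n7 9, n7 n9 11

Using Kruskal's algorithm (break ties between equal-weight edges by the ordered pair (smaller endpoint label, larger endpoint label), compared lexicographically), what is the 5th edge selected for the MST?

Kruskal: consider edges lightest-first.
n5 n7 (1): add. Components now {n2} {n5,n7} {n8} {n1} {n4} {n9}
n1 n8 (2): add. Components now {n2} {n5,n7} {n1,n8} {n4} {n9}
n8 n9 (5): add. Components now {n2} {n5,n7} {n1,n8,n9} {n4}
n2 n9 (7): add. Components now {n1,n2,n8,n9} {n5,n7} {n4}
n2 n7 (9): add. Components now {n1,n2,n5,n7,n8,n9} {n4}
n7 n9 (11): skip — n7 and n9 already connected.
n4 n7 (12): add. Components now {n1,n2,n4,n5,n7,n8,n9}
The 5th edge added is n2 n7.

n2-n7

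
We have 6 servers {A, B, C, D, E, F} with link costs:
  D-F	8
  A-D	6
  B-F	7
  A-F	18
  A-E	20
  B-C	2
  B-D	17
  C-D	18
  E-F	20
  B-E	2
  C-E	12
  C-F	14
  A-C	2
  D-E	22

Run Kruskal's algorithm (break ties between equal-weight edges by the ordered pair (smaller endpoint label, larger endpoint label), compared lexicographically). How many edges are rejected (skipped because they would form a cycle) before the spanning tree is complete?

Sort edges by weight, then run Kruskal:
A-C (2): add — endpoints in different components.
B-C (2): add — endpoints in different components.
B-E (2): add — endpoints in different components.
A-D (6): add — endpoints in different components.
B-F (7): add — endpoints in different components.
Edges rejected before the tree was complete: 0.

0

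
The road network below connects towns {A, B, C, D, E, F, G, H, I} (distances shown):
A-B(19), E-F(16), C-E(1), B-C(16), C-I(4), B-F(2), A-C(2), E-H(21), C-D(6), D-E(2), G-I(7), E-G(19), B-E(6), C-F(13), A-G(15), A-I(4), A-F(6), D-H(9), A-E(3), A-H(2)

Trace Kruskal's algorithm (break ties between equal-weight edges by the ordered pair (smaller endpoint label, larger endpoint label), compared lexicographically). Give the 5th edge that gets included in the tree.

D-E

Kruskal's algorithm — process edges by increasing weight (ties by edge label):
C-E (1): add — endpoints in different components.
A-C (2): add — endpoints in different components.
A-H (2): add — endpoints in different components.
B-F (2): add — endpoints in different components.
D-E (2): add — endpoints in different components.
A-E (3): skip — A and E already connected.
A-I (4): add — endpoints in different components.
C-I (4): skip — C and I already connected.
A-F (6): add — endpoints in different components.
B-E (6): skip — B and E already connected.
C-D (6): skip — C and D already connected.
G-I (7): add — endpoints in different components.
The 5th edge added is D-E.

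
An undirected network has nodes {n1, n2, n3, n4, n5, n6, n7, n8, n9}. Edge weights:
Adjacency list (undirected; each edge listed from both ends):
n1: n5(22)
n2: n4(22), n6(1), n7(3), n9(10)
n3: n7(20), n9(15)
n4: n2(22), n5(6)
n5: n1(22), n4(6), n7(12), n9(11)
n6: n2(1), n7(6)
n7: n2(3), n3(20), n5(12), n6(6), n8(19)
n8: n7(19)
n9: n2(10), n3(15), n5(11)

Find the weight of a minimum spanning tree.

87

Grow the tree from n8 using Prim:
Step 1: cheapest edge leaving the tree is n7-n8 (19); add n7.
Step 2: cheapest edge leaving the tree is n2-n7 (3); add n2.
Step 3: cheapest edge leaving the tree is n2-n6 (1); add n6.
Step 4: cheapest edge leaving the tree is n2-n9 (10); add n9.
Step 5: cheapest edge leaving the tree is n5-n9 (11); add n5.
Step 6: cheapest edge leaving the tree is n4-n5 (6); add n4.
Step 7: cheapest edge leaving the tree is n3-n9 (15); add n3.
Step 8: cheapest edge leaving the tree is n1-n5 (22); add n1.
MST edges: n7-n8, n2-n7, n2-n6, n2-n9, n5-n9, n4-n5, n3-n9, n1-n5; total weight 19+3+1+10+11+6+15+22 = 87.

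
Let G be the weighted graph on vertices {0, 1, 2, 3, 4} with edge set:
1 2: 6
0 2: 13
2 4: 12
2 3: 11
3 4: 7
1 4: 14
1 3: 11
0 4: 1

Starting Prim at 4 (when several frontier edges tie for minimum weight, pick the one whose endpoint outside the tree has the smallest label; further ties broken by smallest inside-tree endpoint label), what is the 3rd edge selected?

Grow the tree from 4 using Prim:
Step 1: cheapest edge leaving the tree is 0 4 (1); add 0.
Step 2: cheapest edge leaving the tree is 3 4 (7); add 3.
Step 3: cheapest edge leaving the tree is 1 3 (11); add 1.
Step 4: cheapest edge leaving the tree is 1 2 (6); add 2.
The 3rd edge added is 1 3.

1-3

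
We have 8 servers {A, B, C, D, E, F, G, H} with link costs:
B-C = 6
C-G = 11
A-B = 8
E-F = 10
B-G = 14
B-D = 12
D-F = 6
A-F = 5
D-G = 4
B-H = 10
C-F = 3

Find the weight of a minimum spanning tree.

Kruskal: consider edges lightest-first.
C-F (3): add — endpoints in different components.
D-G (4): add — endpoints in different components.
A-F (5): add — endpoints in different components.
B-C (6): add — endpoints in different components.
D-F (6): add — endpoints in different components.
A-B (8): skip — A and B already connected.
B-H (10): add — endpoints in different components.
E-F (10): add — endpoints in different components.
MST edges: C-F, D-G, A-F, B-C, D-F, B-H, E-F; total weight 3+4+5+6+6+10+10 = 44.

44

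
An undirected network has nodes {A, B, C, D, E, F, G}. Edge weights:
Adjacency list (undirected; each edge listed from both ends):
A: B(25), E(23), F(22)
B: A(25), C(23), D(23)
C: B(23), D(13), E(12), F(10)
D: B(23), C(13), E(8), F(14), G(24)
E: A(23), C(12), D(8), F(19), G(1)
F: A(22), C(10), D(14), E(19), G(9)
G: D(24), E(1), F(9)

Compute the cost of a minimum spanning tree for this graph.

73

Prim's algorithm from B:
Step 1: cheapest edge leaving the tree is B-C (23); add C.
Step 2: cheapest edge leaving the tree is C-F (10); add F.
Step 3: cheapest edge leaving the tree is F-G (9); add G.
Step 4: cheapest edge leaving the tree is E-G (1); add E.
Step 5: cheapest edge leaving the tree is D-E (8); add D.
Step 6: cheapest edge leaving the tree is A-F (22); add A.
MST edges: B-C, C-F, F-G, E-G, D-E, A-F; total weight 23+10+9+1+8+22 = 73.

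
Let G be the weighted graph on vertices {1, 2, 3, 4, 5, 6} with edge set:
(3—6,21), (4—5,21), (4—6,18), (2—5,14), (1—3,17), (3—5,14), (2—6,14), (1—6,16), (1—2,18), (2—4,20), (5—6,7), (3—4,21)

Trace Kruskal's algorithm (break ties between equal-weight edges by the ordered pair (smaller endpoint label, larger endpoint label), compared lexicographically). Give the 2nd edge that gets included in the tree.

2-5

Sort edges by weight, then run Kruskal:
5—6 (7): add. Components now {1} {2} {3} {4} {5,6}
2—5 (14): add. Components now {1} {2,5,6} {3} {4}
2—6 (14): skip — 2 and 6 already connected.
3—5 (14): add. Components now {1} {2,3,5,6} {4}
1—6 (16): add. Components now {1,2,3,5,6} {4}
1—3 (17): skip — 1 and 3 already connected.
1—2 (18): skip — 1 and 2 already connected.
4—6 (18): add. Components now {1,2,3,4,5,6}
The 2nd edge added is 2—5.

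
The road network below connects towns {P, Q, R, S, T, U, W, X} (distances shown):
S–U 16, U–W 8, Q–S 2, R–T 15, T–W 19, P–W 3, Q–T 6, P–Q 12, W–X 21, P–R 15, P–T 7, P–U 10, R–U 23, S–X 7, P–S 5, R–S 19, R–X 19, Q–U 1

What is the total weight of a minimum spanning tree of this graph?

39

Kruskal: consider edges lightest-first.
Q–U (1): add — endpoints in different components.
Q–S (2): add — endpoints in different components.
P–W (3): add — endpoints in different components.
P–S (5): add — endpoints in different components.
Q–T (6): add — endpoints in different components.
P–T (7): skip — P and T already connected.
S–X (7): add — endpoints in different components.
U–W (8): skip — W and U already connected.
P–U (10): skip — P and U already connected.
P–Q (12): skip — P and Q already connected.
P–R (15): add — endpoints in different components.
MST edges: Q–U, Q–S, P–W, P–S, Q–T, S–X, P–R; total weight 1+2+3+5+6+7+15 = 39.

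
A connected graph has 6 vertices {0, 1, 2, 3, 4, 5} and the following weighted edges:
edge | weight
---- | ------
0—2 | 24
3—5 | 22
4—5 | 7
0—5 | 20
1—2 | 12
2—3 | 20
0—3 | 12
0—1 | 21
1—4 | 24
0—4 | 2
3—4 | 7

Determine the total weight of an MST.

48

Kruskal's algorithm — process edges by increasing weight (ties by edge label):
0—4 (2): add — endpoints in different components.
3—4 (7): add — endpoints in different components.
4—5 (7): add — endpoints in different components.
0—3 (12): skip — 0 and 3 already connected.
1—2 (12): add — endpoints in different components.
0—5 (20): skip — 0 and 5 already connected.
2—3 (20): add — endpoints in different components.
MST edges: 0—4, 3—4, 4—5, 1—2, 2—3; total weight 2+7+7+12+20 = 48.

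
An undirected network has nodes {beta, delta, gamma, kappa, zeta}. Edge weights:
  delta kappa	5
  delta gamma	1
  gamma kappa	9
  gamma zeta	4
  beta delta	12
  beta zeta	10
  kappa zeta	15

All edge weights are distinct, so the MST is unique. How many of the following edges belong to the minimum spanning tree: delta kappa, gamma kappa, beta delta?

Kruskal: consider edges lightest-first.
delta gamma (1): add — endpoints in different components.
gamma zeta (4): add — endpoints in different components.
delta kappa (5): add — endpoints in different components.
gamma kappa (9): skip — kappa and gamma already connected.
beta zeta (10): add — endpoints in different components.
MST edge set: {delta gamma, gamma zeta, delta kappa, beta zeta}.
Of the listed edges, {delta kappa} are in the MST → 1.

1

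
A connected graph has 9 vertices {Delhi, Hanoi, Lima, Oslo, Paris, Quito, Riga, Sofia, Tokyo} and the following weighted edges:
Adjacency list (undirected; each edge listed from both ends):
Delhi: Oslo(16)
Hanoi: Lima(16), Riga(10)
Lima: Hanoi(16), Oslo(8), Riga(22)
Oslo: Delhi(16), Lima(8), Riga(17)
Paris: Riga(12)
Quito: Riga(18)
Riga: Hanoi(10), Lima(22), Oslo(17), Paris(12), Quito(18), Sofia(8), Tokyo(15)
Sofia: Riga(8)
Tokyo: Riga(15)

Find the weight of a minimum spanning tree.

Prim's algorithm from Paris:
Step 1: cheapest edge leaving the tree is Paris Riga (12); add Riga.
Step 2: cheapest edge leaving the tree is Riga Sofia (8); add Sofia.
Step 3: cheapest edge leaving the tree is Hanoi Riga (10); add Hanoi.
Step 4: cheapest edge leaving the tree is Riga Tokyo (15); add Tokyo.
Step 5: cheapest edge leaving the tree is Hanoi Lima (16); add Lima.
Step 6: cheapest edge leaving the tree is Lima Oslo (8); add Oslo.
Step 7: cheapest edge leaving the tree is Delhi Oslo (16); add Delhi.
Step 8: cheapest edge leaving the tree is Quito Riga (18); add Quito.
MST edges: Paris Riga, Riga Sofia, Hanoi Riga, Riga Tokyo, Hanoi Lima, Lima Oslo, Delhi Oslo, Quito Riga; total weight 12+8+10+15+16+8+16+18 = 103.

103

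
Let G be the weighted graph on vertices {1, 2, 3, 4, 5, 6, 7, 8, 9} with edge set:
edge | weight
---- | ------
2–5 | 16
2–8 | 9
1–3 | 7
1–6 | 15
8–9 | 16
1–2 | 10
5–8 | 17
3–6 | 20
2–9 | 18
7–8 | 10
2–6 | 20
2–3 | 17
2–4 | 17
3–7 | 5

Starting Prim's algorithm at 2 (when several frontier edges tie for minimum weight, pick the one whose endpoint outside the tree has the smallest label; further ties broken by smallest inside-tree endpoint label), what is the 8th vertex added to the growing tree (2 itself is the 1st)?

Prim, starting at 2.
Step 1: frontier [2–8 9, 1–2 10, 2–5 16, 2–3 17, 2–4 17, 2–9 18, 2–6 20] → take 2–8 (9); add 8.
Step 2: frontier [1–2 10, 2–5 16, 2–3 17, 2–4 17, 2–9 18, 2–6 20, 7–8 10, 8–9 16, 5–8 17] → take 1–2 (10); add 1.
Step 3: frontier [1–3 7, 1–6 15, 2–5 16, 2–3 17, 2–4 17, 2–9 18, 2–6 20, 7–8 10, 8–9 16, 5–8 17] → take 1–3 (7); add 3.
Step 4: frontier [1–6 15, 2–5 16, 2–4 17, 2–9 18, 2–6 20, 3–7 5, 3–6 20, 7–8 10, 8–9 16, 5–8 17] → take 3–7 (5); add 7.
Step 5: frontier [1–6 15, 2–5 16, 2–4 17, 2–9 18, 2–6 20, 3–6 20, 8–9 16, 5–8 17] → take 1–6 (15); add 6.
Step 6: frontier [2–5 16, 2–4 17, 2–9 18, 8–9 16, 5–8 17] → take 2–5 (16); add 5.
Step 7: frontier [2–4 17, 2–9 18, 8–9 16] → take 8–9 (16); add 9.
Step 8: frontier [2–4 17] → take 2–4 (17); add 4.
Vertex order: 2, 8, 1, 3, 7, 6, 5, 9, 4. The 8th vertex is 9.

9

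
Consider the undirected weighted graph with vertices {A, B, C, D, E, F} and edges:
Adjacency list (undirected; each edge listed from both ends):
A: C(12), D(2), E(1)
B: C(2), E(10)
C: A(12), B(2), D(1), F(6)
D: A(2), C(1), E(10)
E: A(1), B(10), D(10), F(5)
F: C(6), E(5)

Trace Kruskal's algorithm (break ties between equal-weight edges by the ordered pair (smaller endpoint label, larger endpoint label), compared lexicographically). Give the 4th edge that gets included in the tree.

B-C

Kruskal: consider edges lightest-first.
A—E (1): add — endpoints in different components.
C—D (1): add — endpoints in different components.
A—D (2): add — endpoints in different components.
B—C (2): add — endpoints in different components.
E—F (5): add — endpoints in different components.
The 4th edge added is B—C.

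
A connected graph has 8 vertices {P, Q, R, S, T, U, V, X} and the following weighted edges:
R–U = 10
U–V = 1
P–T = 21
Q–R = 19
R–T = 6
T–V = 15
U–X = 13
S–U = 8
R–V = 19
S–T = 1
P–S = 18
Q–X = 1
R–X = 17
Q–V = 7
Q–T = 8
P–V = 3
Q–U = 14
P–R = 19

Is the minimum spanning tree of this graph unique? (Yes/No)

Kruskal: consider edges lightest-first.
Q–X (1): add — endpoints in different components.
S–T (1): add — endpoints in different components.
U–V (1): add — endpoints in different components.
P–V (3): add — endpoints in different components.
R–T (6): add — endpoints in different components.
Q–V (7): add — endpoints in different components.
Q–T (8): add — endpoints in different components.
Non-tree edge S–U has weight 8, equal to the heaviest edge on its tree cycle — swapping gives another MST of the same weight. Not unique.

No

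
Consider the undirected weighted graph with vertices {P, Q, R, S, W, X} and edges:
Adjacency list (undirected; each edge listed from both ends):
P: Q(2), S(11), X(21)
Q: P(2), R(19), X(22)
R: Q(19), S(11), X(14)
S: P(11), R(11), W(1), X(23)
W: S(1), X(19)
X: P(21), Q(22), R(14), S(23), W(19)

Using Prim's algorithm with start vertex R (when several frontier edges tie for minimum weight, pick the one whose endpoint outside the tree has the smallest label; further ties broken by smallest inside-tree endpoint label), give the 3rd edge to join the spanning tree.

Prim, starting at R.
Step 1: frontier [R–S 11, R–X 14, Q–R 19] → take R–S (11); add S.
Step 2: frontier [R–X 14, Q–R 19, S–W 1, P–S 11, S–X 23] → take S–W (1); add W.
Step 3: frontier [R–X 14, Q–R 19, P–S 11, S–X 23, W–X 19] → take P–S (11); add P.
Step 4: frontier [P–Q 2, P–X 21, R–X 14, Q–R 19, S–X 23, W–X 19] → take P–Q (2); add Q.
Step 5: frontier [P–X 21, Q–X 22, R–X 14, S–X 23, W–X 19] → take R–X (14); add X.
The 3rd edge added is P–S.

P-S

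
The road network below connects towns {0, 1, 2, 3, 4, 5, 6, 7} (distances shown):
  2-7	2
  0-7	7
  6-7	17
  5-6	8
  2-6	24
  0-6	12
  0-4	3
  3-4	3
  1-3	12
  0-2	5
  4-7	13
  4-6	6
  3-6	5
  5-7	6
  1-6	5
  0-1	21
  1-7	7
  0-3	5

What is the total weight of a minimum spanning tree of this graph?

29

Prim, starting at 4.
Step 1: cheapest edge leaving the tree is 0-4 (3); add 0.
Step 2: cheapest edge leaving the tree is 3-4 (3); add 3.
Step 3: cheapest edge leaving the tree is 0-2 (5); add 2.
Step 4: cheapest edge leaving the tree is 2-7 (2); add 7.
Step 5: cheapest edge leaving the tree is 3-6 (5); add 6.
Step 6: cheapest edge leaving the tree is 1-6 (5); add 1.
Step 7: cheapest edge leaving the tree is 5-7 (6); add 5.
MST edges: 0-4, 3-4, 0-2, 2-7, 3-6, 1-6, 5-7; total weight 3+3+5+2+5+5+6 = 29.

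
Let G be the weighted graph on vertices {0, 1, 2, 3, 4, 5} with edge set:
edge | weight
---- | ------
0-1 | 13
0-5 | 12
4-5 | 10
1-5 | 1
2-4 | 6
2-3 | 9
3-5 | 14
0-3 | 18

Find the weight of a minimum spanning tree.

38

Sort edges by weight, then run Kruskal:
1-5 (1): add. Components now {0} {1,5} {2} {3} {4}
2-4 (6): add. Components now {0} {1,5} {2,4} {3}
2-3 (9): add. Components now {0} {1,5} {2,3,4}
4-5 (10): add. Components now {0} {1,2,3,4,5}
0-5 (12): add. Components now {0,1,2,3,4,5}
MST edges: 1-5, 2-4, 2-3, 4-5, 0-5; total weight 1+6+9+10+12 = 38.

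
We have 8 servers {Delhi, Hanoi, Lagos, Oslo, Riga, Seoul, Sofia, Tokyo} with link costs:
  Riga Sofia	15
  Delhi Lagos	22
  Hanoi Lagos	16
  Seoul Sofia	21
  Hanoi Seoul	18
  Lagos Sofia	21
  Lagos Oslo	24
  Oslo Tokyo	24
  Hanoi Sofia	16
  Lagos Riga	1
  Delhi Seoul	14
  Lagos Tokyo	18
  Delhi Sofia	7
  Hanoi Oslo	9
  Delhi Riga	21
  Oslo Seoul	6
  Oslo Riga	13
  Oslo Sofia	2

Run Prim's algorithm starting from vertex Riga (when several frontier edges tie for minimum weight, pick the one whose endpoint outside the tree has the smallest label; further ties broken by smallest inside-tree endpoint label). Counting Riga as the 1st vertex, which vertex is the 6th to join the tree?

Prim, starting at Riga.
Step 1: cheapest edge leaving the tree is Lagos Riga (1); add Lagos.
Step 2: cheapest edge leaving the tree is Oslo Riga (13); add Oslo.
Step 3: cheapest edge leaving the tree is Oslo Sofia (2); add Sofia.
Step 4: cheapest edge leaving the tree is Oslo Seoul (6); add Seoul.
Step 5: cheapest edge leaving the tree is Delhi Sofia (7); add Delhi.
Step 6: cheapest edge leaving the tree is Hanoi Oslo (9); add Hanoi.
Step 7: cheapest edge leaving the tree is Lagos Tokyo (18); add Tokyo.
Vertex order: Riga, Lagos, Oslo, Sofia, Seoul, Delhi, Hanoi, Tokyo. The 6th vertex is Delhi.

Delhi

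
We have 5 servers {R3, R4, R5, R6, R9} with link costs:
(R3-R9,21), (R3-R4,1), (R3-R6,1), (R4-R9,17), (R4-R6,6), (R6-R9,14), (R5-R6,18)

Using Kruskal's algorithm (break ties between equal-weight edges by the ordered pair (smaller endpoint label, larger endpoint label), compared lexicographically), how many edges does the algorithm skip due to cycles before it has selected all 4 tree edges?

Kruskal: consider edges lightest-first.
R3-R4 (1): add — endpoints in different components.
R3-R6 (1): add — endpoints in different components.
R4-R6 (6): skip — R4 and R6 already connected.
R6-R9 (14): add — endpoints in different components.
R4-R9 (17): skip — R4 and R9 already connected.
R5-R6 (18): add — endpoints in different components.
Edges rejected before the tree was complete: 2.

2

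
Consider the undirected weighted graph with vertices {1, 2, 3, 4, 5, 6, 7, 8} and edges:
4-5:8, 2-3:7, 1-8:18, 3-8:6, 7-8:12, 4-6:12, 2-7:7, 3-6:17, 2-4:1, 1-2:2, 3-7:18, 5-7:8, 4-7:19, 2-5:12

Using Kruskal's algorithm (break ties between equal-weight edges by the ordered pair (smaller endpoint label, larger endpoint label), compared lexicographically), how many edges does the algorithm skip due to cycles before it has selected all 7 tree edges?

2

Kruskal: consider edges lightest-first.
2-4 (1): add — endpoints in different components.
1-2 (2): add — endpoints in different components.
3-8 (6): add — endpoints in different components.
2-3 (7): add — endpoints in different components.
2-7 (7): add — endpoints in different components.
4-5 (8): add — endpoints in different components.
5-7 (8): skip — 5 and 7 already connected.
2-5 (12): skip — 2 and 5 already connected.
4-6 (12): add — endpoints in different components.
Edges rejected before the tree was complete: 2.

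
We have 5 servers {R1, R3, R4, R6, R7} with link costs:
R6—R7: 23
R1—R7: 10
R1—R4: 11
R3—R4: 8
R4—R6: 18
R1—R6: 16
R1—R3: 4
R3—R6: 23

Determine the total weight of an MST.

38

Kruskal: consider edges lightest-first.
R1—R3 (4): add — endpoints in different components.
R3—R4 (8): add — endpoints in different components.
R1—R7 (10): add — endpoints in different components.
R1—R4 (11): skip — R1 and R4 already connected.
R1—R6 (16): add — endpoints in different components.
MST edges: R1—R3, R3—R4, R1—R7, R1—R6; total weight 4+8+10+16 = 38.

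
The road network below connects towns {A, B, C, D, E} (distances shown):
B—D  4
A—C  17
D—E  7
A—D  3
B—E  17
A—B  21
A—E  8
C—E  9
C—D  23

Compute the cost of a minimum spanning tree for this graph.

23

Prim's algorithm from E:
Step 1: frontier [D—E 7, A—E 8, C—E 9, B—E 17] → take D—E (7); add D.
Step 2: frontier [A—D 3, B—D 4, C—D 23, A—E 8, C—E 9, B—E 17] → take A—D (3); add A.
Step 3: frontier [A—C 17, A—B 21, B—D 4, C—D 23, C—E 9, B—E 17] → take B—D (4); add B.
Step 4: frontier [A—C 17, C—D 23, C—E 9] → take C—E (9); add C.
MST edges: D—E, A—D, B—D, C—E; total weight 7+3+4+9 = 23.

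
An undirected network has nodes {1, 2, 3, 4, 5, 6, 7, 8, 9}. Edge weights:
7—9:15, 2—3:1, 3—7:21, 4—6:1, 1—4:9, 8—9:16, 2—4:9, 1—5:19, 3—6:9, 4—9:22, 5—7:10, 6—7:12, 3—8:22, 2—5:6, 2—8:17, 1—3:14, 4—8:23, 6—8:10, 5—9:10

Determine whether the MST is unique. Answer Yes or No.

No

Sort edges by weight, then run Kruskal:
2—3 (1): add — endpoints in different components.
4—6 (1): add — endpoints in different components.
2—5 (6): add — endpoints in different components.
1—4 (9): add — endpoints in different components.
2—4 (9): add — endpoints in different components.
3—6 (9): skip — 3 and 6 already connected.
5—7 (10): add — endpoints in different components.
5—9 (10): add — endpoints in different components.
6—8 (10): add — endpoints in different components.
Non-tree edge 3—6 has weight 9, equal to the heaviest edge on its tree cycle — swapping gives another MST of the same weight. Not unique.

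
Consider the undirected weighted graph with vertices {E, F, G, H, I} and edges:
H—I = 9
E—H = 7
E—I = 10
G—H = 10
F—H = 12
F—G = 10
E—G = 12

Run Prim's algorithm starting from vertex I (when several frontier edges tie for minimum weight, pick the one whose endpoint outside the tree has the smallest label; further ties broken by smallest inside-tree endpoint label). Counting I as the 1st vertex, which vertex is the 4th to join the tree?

G

Grow the tree from I using Prim:
Step 1: frontier [H—I 9, E—I 10] → take H—I (9); add H.
Step 2: frontier [E—H 7, G—H 10, F—H 12, E—I 10] → take E—H (7); add E.
Step 3: frontier [E—G 12, G—H 10, F—H 12] → take G—H (10); add G.
Step 4: frontier [F—G 10, F—H 12] → take F—G (10); add F.
Vertex order: I, H, E, G, F. The 4th vertex is G.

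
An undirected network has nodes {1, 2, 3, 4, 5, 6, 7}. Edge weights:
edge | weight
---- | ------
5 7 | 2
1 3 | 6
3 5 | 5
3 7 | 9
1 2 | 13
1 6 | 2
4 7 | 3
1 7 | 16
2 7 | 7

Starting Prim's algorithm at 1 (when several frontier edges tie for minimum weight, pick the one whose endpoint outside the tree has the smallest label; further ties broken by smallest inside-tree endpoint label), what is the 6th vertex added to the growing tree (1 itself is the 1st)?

4

Prim's algorithm from 1:
Step 1: cheapest edge leaving the tree is 1 6 (2); add 6.
Step 2: cheapest edge leaving the tree is 1 3 (6); add 3.
Step 3: cheapest edge leaving the tree is 3 5 (5); add 5.
Step 4: cheapest edge leaving the tree is 5 7 (2); add 7.
Step 5: cheapest edge leaving the tree is 4 7 (3); add 4.
Step 6: cheapest edge leaving the tree is 2 7 (7); add 2.
Vertex order: 1, 6, 3, 5, 7, 4, 2. The 6th vertex is 4.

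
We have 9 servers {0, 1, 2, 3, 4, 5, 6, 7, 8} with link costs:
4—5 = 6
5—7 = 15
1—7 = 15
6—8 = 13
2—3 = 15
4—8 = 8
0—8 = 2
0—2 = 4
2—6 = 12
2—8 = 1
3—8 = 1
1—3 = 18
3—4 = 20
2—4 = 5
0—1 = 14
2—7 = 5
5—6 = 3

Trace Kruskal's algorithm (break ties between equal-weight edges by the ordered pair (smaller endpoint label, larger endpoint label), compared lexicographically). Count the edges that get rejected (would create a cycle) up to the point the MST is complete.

Kruskal's algorithm — process edges by increasing weight (ties by edge label):
2—8 (1): add — endpoints in different components.
3—8 (1): add — endpoints in different components.
0—8 (2): add — endpoints in different components.
5—6 (3): add — endpoints in different components.
0—2 (4): skip — 0 and 2 already connected.
2—4 (5): add — endpoints in different components.
2—7 (5): add — endpoints in different components.
4—5 (6): add — endpoints in different components.
4—8 (8): skip — 4 and 8 already connected.
2—6 (12): skip — 2 and 6 already connected.
6—8 (13): skip — 6 and 8 already connected.
0—1 (14): add — endpoints in different components.
Edges rejected before the tree was complete: 4.

4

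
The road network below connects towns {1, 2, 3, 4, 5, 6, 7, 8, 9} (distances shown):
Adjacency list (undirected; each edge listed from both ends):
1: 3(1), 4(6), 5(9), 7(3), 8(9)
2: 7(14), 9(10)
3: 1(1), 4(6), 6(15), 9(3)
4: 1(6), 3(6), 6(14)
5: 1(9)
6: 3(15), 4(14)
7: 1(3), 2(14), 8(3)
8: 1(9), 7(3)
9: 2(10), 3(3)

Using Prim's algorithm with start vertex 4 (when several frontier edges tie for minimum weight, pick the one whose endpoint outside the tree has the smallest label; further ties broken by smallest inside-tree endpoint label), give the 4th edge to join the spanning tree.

7-8

Prim, starting at 4.
Step 1: cheapest edge leaving the tree is 1–4 (6); add 1.
Step 2: cheapest edge leaving the tree is 1–3 (1); add 3.
Step 3: cheapest edge leaving the tree is 1–7 (3); add 7.
Step 4: cheapest edge leaving the tree is 7–8 (3); add 8.
Step 5: cheapest edge leaving the tree is 3–9 (3); add 9.
Step 6: cheapest edge leaving the tree is 1–5 (9); add 5.
Step 7: cheapest edge leaving the tree is 2–9 (10); add 2.
Step 8: cheapest edge leaving the tree is 4–6 (14); add 6.
The 4th edge added is 7–8.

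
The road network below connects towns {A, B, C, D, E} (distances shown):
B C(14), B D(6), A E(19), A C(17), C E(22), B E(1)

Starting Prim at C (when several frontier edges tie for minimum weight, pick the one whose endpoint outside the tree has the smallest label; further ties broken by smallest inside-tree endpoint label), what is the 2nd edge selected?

B-E

Prim's algorithm from C:
Step 1: cheapest edge leaving the tree is B C (14); add B.
Step 2: cheapest edge leaving the tree is B E (1); add E.
Step 3: cheapest edge leaving the tree is B D (6); add D.
Step 4: cheapest edge leaving the tree is A C (17); add A.
The 2nd edge added is B E.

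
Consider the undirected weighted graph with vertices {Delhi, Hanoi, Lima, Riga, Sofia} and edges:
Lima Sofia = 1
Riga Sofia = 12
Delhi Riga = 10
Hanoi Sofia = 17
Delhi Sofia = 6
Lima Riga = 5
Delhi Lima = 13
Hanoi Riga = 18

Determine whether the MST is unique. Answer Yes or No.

Kruskal's algorithm — process edges by increasing weight (ties by edge label):
Lima Sofia (1): add — endpoints in different components.
Lima Riga (5): add — endpoints in different components.
Delhi Sofia (6): add — endpoints in different components.
Delhi Riga (10): skip — Delhi and Riga already connected.
Riga Sofia (12): skip — Riga and Sofia already connected.
Delhi Lima (13): skip — Delhi and Lima already connected.
Hanoi Sofia (17): add — endpoints in different components.
Every non-tree edge has weight strictly greater than the heaviest edge on the tree path between its endpoints, so the MST is unique.

Yes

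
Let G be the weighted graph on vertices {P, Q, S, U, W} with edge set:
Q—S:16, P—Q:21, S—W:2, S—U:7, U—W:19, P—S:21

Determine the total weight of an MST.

46

Kruskal: consider edges lightest-first.
S—W (2): add. Components now {S,W} {Q} {P} {U}
S—U (7): add. Components now {S,U,W} {Q} {P}
Q—S (16): add. Components now {Q,S,U,W} {P}
U—W (19): skip — U and W already connected.
P—Q (21): add. Components now {P,Q,S,U,W}
MST edges: S—W, S—U, Q—S, P—Q; total weight 2+7+16+21 = 46.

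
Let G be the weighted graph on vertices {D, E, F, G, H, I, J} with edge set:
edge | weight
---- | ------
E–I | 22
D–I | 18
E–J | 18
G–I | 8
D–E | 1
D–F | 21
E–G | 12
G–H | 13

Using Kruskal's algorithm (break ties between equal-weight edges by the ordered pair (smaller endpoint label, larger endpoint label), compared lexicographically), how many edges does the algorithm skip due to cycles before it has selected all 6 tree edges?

Sort edges by weight, then run Kruskal:
D–E (1): add — endpoints in different components.
G–I (8): add — endpoints in different components.
E–G (12): add — endpoints in different components.
G–H (13): add — endpoints in different components.
D–I (18): skip — D and I already connected.
E–J (18): add — endpoints in different components.
D–F (21): add — endpoints in different components.
Edges rejected before the tree was complete: 1.

1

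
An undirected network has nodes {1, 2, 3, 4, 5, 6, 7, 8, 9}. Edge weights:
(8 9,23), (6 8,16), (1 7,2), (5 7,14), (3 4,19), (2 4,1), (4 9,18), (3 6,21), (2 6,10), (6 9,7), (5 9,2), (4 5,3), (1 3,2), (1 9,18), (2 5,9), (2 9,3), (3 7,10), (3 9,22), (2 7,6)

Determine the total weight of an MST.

39

Prim's algorithm from 8:
Step 1: cheapest edge leaving the tree is 6 8 (16); add 6.
Step 2: cheapest edge leaving the tree is 6 9 (7); add 9.
Step 3: cheapest edge leaving the tree is 5 9 (2); add 5.
Step 4: cheapest edge leaving the tree is 2 9 (3); add 2.
Step 5: cheapest edge leaving the tree is 2 4 (1); add 4.
Step 6: cheapest edge leaving the tree is 2 7 (6); add 7.
Step 7: cheapest edge leaving the tree is 1 7 (2); add 1.
Step 8: cheapest edge leaving the tree is 1 3 (2); add 3.
MST edges: 6 8, 6 9, 5 9, 2 9, 2 4, 2 7, 1 7, 1 3; total weight 16+7+2+3+1+6+2+2 = 39.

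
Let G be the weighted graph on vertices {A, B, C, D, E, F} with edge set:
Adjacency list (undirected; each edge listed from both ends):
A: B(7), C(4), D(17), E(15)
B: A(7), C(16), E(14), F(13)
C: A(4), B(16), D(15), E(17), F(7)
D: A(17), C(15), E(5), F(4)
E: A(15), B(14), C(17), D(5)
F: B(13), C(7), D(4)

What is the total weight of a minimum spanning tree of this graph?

Grow the tree from F using Prim:
Step 1: cheapest edge leaving the tree is D—F (4); add D.
Step 2: cheapest edge leaving the tree is D—E (5); add E.
Step 3: cheapest edge leaving the tree is C—F (7); add C.
Step 4: cheapest edge leaving the tree is A—C (4); add A.
Step 5: cheapest edge leaving the tree is A—B (7); add B.
MST edges: D—F, D—E, C—F, A—C, A—B; total weight 4+5+7+4+7 = 27.

27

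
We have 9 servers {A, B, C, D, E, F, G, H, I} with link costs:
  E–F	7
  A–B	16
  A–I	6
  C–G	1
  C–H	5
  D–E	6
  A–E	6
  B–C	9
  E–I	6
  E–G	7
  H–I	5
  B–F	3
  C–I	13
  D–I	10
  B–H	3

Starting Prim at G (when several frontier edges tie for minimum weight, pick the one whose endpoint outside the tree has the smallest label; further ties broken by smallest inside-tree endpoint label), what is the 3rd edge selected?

B-H

Prim's algorithm from G:
Step 1: cheapest edge leaving the tree is C–G (1); add C.
Step 2: cheapest edge leaving the tree is C–H (5); add H.
Step 3: cheapest edge leaving the tree is B–H (3); add B.
Step 4: cheapest edge leaving the tree is B–F (3); add F.
Step 5: cheapest edge leaving the tree is H–I (5); add I.
Step 6: cheapest edge leaving the tree is A–I (6); add A.
Step 7: cheapest edge leaving the tree is A–E (6); add E.
Step 8: cheapest edge leaving the tree is D–E (6); add D.
The 3rd edge added is B–H.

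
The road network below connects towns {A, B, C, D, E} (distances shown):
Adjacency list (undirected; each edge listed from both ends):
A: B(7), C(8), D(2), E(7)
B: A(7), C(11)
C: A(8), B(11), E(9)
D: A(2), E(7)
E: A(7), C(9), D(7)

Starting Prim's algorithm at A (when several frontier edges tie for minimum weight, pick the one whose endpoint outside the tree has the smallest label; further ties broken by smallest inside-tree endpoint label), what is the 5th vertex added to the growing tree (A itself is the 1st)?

Prim's algorithm from A:
Step 1: cheapest edge leaving the tree is A-D (2); add D.
Step 2: cheapest edge leaving the tree is A-B (7); add B.
Step 3: cheapest edge leaving the tree is A-E (7); add E.
Step 4: cheapest edge leaving the tree is A-C (8); add C.
Vertex order: A, D, B, E, C. The 5th vertex is C.

C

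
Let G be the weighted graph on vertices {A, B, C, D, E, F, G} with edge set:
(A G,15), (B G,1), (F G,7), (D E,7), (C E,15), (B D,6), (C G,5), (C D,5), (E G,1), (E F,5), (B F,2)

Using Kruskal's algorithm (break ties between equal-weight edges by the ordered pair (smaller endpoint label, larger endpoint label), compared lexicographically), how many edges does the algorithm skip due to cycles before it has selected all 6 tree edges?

Kruskal's algorithm — process edges by increasing weight (ties by edge label):
B G (1): add — endpoints in different components.
E G (1): add — endpoints in different components.
B F (2): add — endpoints in different components.
C D (5): add — endpoints in different components.
C G (5): add — endpoints in different components.
E F (5): skip — E and F already connected.
B D (6): skip — B and D already connected.
D E (7): skip — D and E already connected.
F G (7): skip — F and G already connected.
A G (15): add — endpoints in different components.
Edges rejected before the tree was complete: 4.

4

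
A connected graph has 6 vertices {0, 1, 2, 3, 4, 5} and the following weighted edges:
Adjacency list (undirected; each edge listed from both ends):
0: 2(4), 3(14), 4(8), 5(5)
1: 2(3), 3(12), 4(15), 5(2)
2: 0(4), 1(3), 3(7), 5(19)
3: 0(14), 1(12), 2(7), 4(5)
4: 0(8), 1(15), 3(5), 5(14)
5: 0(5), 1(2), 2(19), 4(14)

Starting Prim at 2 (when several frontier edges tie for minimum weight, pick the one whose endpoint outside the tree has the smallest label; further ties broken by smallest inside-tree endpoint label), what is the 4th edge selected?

2-3

Prim's algorithm from 2:
Step 1: cheapest edge leaving the tree is 1–2 (3); add 1.
Step 2: cheapest edge leaving the tree is 1–5 (2); add 5.
Step 3: cheapest edge leaving the tree is 0–2 (4); add 0.
Step 4: cheapest edge leaving the tree is 2–3 (7); add 3.
Step 5: cheapest edge leaving the tree is 3–4 (5); add 4.
The 4th edge added is 2–3.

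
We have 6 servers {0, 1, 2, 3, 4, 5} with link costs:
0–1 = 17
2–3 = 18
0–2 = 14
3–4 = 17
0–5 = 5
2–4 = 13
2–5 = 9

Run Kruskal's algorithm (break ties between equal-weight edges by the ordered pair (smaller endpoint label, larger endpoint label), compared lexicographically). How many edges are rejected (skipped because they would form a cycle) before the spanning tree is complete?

1

Sort edges by weight, then run Kruskal:
0–5 (5): add — endpoints in different components.
2–5 (9): add — endpoints in different components.
2–4 (13): add — endpoints in different components.
0–2 (14): skip — 0 and 2 already connected.
0–1 (17): add — endpoints in different components.
3–4 (17): add — endpoints in different components.
Edges rejected before the tree was complete: 1.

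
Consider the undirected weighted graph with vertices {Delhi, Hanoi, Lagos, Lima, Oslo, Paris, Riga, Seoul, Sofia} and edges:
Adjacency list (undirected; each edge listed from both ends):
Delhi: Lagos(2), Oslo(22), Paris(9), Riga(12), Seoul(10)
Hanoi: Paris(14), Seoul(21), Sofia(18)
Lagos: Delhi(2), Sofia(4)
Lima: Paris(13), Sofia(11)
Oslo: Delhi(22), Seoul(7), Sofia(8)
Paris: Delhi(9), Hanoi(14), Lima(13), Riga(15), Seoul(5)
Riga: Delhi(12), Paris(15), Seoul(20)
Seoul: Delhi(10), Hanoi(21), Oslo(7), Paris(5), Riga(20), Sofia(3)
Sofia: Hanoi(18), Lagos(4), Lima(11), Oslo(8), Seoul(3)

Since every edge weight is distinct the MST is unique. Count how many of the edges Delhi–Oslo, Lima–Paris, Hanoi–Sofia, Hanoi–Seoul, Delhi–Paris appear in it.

0

Sort edges by weight, then run Kruskal:
Delhi–Lagos (2): add — endpoints in different components.
Seoul–Sofia (3): add — endpoints in different components.
Lagos–Sofia (4): add — endpoints in different components.
Paris–Seoul (5): add — endpoints in different components.
Oslo–Seoul (7): add — endpoints in different components.
Oslo–Sofia (8): skip — Sofia and Oslo already connected.
Delhi–Paris (9): skip — Paris and Delhi already connected.
Delhi–Seoul (10): skip — Seoul and Delhi already connected.
Lima–Sofia (11): add — endpoints in different components.
Delhi–Riga (12): add — endpoints in different components.
Lima–Paris (13): skip — Lima and Paris already connected.
Hanoi–Paris (14): add — endpoints in different components.
MST edge set: {Delhi–Lagos, Seoul–Sofia, Lagos–Sofia, Paris–Seoul, Oslo–Seoul, Lima–Sofia, Delhi–Riga, Hanoi–Paris}.
Of the listed edges, {} are in the MST → 0.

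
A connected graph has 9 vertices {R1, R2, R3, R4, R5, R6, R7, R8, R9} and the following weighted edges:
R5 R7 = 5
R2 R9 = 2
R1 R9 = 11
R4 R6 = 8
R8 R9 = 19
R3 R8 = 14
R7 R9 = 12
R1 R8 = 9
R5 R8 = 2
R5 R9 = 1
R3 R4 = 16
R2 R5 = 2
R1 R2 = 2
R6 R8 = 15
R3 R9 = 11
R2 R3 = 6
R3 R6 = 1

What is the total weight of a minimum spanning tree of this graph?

27

Kruskal's algorithm — process edges by increasing weight (ties by edge label):
R3 R6 (1): add — endpoints in different components.
R5 R9 (1): add — endpoints in different components.
R1 R2 (2): add — endpoints in different components.
R2 R5 (2): add — endpoints in different components.
R2 R9 (2): skip — R2 and R9 already connected.
R5 R8 (2): add — endpoints in different components.
R5 R7 (5): add — endpoints in different components.
R2 R3 (6): add — endpoints in different components.
R4 R6 (8): add — endpoints in different components.
MST edges: R3 R6, R5 R9, R1 R2, R2 R5, R5 R8, R5 R7, R2 R3, R4 R6; total weight 1+1+2+2+2+5+6+8 = 27.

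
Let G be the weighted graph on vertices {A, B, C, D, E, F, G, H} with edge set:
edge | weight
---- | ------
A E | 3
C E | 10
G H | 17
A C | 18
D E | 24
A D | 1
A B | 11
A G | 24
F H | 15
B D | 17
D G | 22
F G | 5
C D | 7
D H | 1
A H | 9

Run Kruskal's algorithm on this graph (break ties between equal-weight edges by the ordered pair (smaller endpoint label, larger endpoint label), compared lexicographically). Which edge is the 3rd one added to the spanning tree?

Sort edges by weight, then run Kruskal:
A D (1): add — endpoints in different components.
D H (1): add — endpoints in different components.
A E (3): add — endpoints in different components.
F G (5): add — endpoints in different components.
C D (7): add — endpoints in different components.
A H (9): skip — A and H already connected.
C E (10): skip — C and E already connected.
A B (11): add — endpoints in different components.
F H (15): add — endpoints in different components.
The 3rd edge added is A E.

A-E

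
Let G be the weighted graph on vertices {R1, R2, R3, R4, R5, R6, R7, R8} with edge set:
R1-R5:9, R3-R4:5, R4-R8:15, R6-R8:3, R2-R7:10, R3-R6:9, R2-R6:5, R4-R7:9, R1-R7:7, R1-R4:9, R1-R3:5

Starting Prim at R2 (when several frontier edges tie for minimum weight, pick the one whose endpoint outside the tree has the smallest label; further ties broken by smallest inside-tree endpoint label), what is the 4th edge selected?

R1-R3

Prim, starting at R2.
Step 1: cheapest edge leaving the tree is R2-R6 (5); add R6.
Step 2: cheapest edge leaving the tree is R6-R8 (3); add R8.
Step 3: cheapest edge leaving the tree is R3-R6 (9); add R3.
Step 4: cheapest edge leaving the tree is R1-R3 (5); add R1.
Step 5: cheapest edge leaving the tree is R3-R4 (5); add R4.
Step 6: cheapest edge leaving the tree is R1-R7 (7); add R7.
Step 7: cheapest edge leaving the tree is R1-R5 (9); add R5.
The 4th edge added is R1-R3.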